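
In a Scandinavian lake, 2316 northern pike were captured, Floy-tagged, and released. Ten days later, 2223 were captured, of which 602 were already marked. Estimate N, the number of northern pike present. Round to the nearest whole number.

The marked fraction in the recapture sample should equal the marked fraction in the population: 602/2223 = 2316/N.
N = (2316 × 2223) / 602 = 5148468 / 602 ≈ 8552.3 → 8552

N ≈ 8552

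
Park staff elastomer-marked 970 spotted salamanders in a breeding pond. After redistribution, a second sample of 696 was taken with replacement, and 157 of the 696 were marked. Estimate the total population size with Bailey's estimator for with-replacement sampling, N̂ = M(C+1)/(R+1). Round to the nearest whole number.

N̂ = 970·(696+1)/(157+1) = 970·697/158 = 676090/158 ≈ 4279.1 → 4279

N ≈ 4279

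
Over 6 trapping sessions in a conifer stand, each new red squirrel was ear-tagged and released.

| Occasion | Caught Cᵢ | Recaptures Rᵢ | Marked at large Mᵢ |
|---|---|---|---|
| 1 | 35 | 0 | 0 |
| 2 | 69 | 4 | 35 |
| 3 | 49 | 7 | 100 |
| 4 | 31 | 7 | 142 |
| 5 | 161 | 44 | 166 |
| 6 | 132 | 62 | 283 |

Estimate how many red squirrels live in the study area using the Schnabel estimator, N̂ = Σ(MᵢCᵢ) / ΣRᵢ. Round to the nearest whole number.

Σ MᵢCᵢ = 0·35 + 35·69 + 100·49 + 142·31 + 166·161 + 283·132 = 0 + 2415 + 4900 + 4402 + 26726 + 37356 = 75799
Σ Rᵢ = 0 + 4 + 7 + 7 + 44 + 62 = 124
N̂ = 75799 / 124 ≈ 611.3 → 611

N ≈ 611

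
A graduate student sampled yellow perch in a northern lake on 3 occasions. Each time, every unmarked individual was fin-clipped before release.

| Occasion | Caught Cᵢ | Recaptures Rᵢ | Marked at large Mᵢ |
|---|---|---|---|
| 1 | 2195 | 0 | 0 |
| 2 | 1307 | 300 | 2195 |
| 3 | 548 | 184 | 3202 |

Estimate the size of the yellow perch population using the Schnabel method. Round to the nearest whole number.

N ≈ 9553

Σ MᵢCᵢ = 0·2195 + 2195·1307 + 3202·548 = 0 + 2868865 + 1754696 = 4623561
Σ Rᵢ = 0 + 300 + 184 = 484
N̂ = 4623561 / 484 ≈ 9552.8 → 9553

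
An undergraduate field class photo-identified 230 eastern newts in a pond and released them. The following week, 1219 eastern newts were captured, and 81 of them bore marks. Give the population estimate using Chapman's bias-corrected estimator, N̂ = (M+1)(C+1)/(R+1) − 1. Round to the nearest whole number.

N̂ = (230+1)(1219+1)/(81+1) − 1 = 231·1220/82 − 1
= 281820/82 − 1 ≈ 3436.8 − 1 ≈ 3435.8 → 3436

N ≈ 3436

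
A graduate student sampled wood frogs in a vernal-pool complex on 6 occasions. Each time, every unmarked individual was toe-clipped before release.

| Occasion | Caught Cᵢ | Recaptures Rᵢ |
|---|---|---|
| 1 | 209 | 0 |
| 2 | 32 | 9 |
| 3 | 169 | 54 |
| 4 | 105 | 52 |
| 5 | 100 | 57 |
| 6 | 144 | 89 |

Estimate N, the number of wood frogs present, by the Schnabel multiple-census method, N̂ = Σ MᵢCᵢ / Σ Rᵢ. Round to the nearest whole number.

N ≈ 713

Marked at large before each occasion: Mᵢ = Σⱼ<ᵢ (Cⱼ − Rⱼ) → M1=0, M2=209, M3=232, M4=347, M5=400, M6=443
Σ MᵢCᵢ = 0·209 + 209·32 + 232·169 + 347·105 + 400·100 + 443·144 = 0 + 6688 + 39208 + 36435 + 40000 + 63792 = 186123
Σ Rᵢ = 0 + 9 + 54 + 52 + 57 + 89 = 261
N̂ = 186123 / 261 ≈ 713.1 → 713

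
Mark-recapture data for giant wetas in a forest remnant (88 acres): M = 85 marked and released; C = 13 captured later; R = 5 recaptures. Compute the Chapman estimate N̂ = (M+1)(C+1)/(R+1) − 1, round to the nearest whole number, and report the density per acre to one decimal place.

density ≈ 2.3 giant wetas per acre

N̂ = 86·14/6 − 1 = 1204/6 − 1 ≈ 199.7 → 200
Density = N̂ / area = 200 / 88 ≈ 2.27 → 2.3 per acre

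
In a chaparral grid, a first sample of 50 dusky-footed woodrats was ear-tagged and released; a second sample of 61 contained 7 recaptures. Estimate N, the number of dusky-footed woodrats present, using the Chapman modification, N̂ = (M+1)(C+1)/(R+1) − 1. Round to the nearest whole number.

N ≈ 394

N̂ = (50+1)(61+1)/(7+1) − 1 = 51·62/8 − 1
= 3162/8 − 1 ≈ 395.2 − 1 ≈ 394.2 → 394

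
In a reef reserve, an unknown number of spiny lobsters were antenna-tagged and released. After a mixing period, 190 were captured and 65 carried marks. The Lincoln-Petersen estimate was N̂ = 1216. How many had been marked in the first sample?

From N = M·C/R: M = N·R / C = 1216·65 / 190 = 79040 / 190 = 416.

M = 416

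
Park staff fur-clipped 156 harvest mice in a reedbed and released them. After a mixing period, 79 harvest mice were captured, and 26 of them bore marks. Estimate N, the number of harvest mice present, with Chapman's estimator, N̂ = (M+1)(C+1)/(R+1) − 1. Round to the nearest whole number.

N̂ = (156+1)(79+1)/(26+1) − 1 = 157·80/27 − 1
= 12560/27 − 1 ≈ 465.2 − 1 ≈ 464.2 → 464

N ≈ 464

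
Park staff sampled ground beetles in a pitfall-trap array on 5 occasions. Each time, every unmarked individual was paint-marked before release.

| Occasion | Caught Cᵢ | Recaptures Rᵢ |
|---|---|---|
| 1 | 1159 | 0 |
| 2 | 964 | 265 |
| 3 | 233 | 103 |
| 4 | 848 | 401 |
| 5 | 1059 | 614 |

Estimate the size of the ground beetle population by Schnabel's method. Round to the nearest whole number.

Marked at large before each occasion: Mᵢ = Σⱼ<ᵢ (Cⱼ − Rⱼ) → M1=0, M2=1159, M3=1858, M4=1988, M5=2435
Σ MᵢCᵢ = 0·1159 + 1159·964 + 1858·233 + 1988·848 + 2435·1059 = 0 + 1117276 + 432914 + 1685824 + 2578665 = 5814679
Σ Rᵢ = 0 + 265 + 103 + 401 + 614 = 1383
N̂ = 5814679 / 1383 ≈ 4204.4 → 4204

N ≈ 4204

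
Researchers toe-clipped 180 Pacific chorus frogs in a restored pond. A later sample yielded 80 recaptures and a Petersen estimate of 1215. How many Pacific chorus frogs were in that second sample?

C = 540

From N = M·C/R: C = N·R / M = 1215·80 / 180 = 97200 / 180 = 540.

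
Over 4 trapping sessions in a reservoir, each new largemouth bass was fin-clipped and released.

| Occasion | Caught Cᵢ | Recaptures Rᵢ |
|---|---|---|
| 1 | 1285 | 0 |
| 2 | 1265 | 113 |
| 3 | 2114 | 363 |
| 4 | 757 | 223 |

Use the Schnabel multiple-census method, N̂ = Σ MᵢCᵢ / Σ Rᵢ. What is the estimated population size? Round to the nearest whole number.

Marked at large before each occasion: Mᵢ = Σⱼ<ᵢ (Cⱼ − Rⱼ) → M1=0, M2=1285, M3=2437, M4=4188
Σ MᵢCᵢ = 0·1285 + 1285·1265 + 2437·2114 + 4188·757 = 0 + 1625525 + 5151818 + 3170316 = 9947659
Σ Rᵢ = 0 + 113 + 363 + 223 = 699
N̂ = 9947659 / 699 ≈ 14231.3 → 14231

N ≈ 14,231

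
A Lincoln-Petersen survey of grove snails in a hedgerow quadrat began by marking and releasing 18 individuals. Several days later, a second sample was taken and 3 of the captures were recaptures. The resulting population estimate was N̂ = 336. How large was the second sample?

From N = M·C/R: C = N·R / M = 336·3 / 18 = 1008 / 18 = 56.

C = 56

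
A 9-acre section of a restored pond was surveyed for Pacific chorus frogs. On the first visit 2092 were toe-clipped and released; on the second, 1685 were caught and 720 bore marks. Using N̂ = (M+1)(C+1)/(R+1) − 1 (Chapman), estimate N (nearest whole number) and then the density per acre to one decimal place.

density ≈ 543.7 Pacific chorus frogs per acre

N̂ = 2093·1686/721 − 1 = 3528798/721 − 1 ≈ 4893.3 → 4893
Density = N̂ / area = 4893 / 9 ≈ 543.67 → 543.7 per acre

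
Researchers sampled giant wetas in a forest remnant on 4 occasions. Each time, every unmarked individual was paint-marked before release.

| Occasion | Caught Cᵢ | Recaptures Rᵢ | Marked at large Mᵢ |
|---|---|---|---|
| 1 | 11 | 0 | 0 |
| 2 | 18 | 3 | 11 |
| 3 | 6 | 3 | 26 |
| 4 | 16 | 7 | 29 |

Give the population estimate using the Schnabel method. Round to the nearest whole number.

N ≈ 63

Σ MᵢCᵢ = 0·11 + 11·18 + 26·6 + 29·16 = 0 + 198 + 156 + 464 = 818
Σ Rᵢ = 0 + 3 + 3 + 7 = 13
N̂ = 818 / 13 ≈ 62.9 → 63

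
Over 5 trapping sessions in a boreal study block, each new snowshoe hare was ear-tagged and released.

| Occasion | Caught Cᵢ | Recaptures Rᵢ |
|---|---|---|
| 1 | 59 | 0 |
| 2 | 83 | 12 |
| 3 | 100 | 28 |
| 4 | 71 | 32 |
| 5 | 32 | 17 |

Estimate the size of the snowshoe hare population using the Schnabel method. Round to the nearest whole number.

Marked at large before each occasion: Mᵢ = Σⱼ<ᵢ (Cⱼ − Rⱼ) → M1=0, M2=59, M3=130, M4=202, M5=241
Σ MᵢCᵢ = 0·59 + 59·83 + 130·100 + 202·71 + 241·32 = 0 + 4897 + 13000 + 14342 + 7712 = 39951
Σ Rᵢ = 0 + 12 + 28 + 32 + 17 = 89
N̂ = 39951 / 89 ≈ 448.9 → 449

N ≈ 449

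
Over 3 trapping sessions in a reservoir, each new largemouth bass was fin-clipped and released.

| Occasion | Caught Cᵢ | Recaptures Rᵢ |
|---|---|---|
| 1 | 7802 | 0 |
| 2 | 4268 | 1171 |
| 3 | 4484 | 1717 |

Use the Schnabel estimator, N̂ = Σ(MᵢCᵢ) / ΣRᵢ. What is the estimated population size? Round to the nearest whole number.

Marked at large before each occasion: Mᵢ = Σⱼ<ᵢ (Cⱼ − Rⱼ) → M1=0, M2=7802, M3=10899
Σ MᵢCᵢ = 0·7802 + 7802·4268 + 10899·4484 = 0 + 33298936 + 48871116 = 82170052
Σ Rᵢ = 0 + 1171 + 1717 = 2888
N̂ = 82170052 / 2888 ≈ 28452.2 → 28452

N ≈ 28,452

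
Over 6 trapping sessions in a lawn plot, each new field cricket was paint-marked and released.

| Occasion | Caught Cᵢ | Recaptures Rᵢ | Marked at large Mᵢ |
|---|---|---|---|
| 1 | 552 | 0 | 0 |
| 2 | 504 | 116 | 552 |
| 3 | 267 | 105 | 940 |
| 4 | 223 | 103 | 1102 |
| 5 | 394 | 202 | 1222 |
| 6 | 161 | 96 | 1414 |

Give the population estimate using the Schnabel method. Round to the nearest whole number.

N ≈ 2386

Σ MᵢCᵢ = 0·552 + 552·504 + 940·267 + 1102·223 + 1222·394 + 1414·161 = 0 + 278208 + 250980 + 245746 + 481468 + 227654 = 1484056
Σ Rᵢ = 0 + 116 + 105 + 103 + 202 + 96 = 622
N̂ = 1484056 / 622 ≈ 2385.9 → 2386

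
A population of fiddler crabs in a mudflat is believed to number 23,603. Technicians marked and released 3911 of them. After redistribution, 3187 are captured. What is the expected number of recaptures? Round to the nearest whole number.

expected recaptures ≈ 528

Expected recaptures E[R] = M·C / N.
E[R] = 3911 × 3187 / 23603 = 12464357 / 23603 ≈ 528.1 → 528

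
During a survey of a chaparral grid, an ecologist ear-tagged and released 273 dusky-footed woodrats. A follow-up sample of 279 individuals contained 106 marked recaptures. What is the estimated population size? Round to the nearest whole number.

N ≈ 719

N = (273 × 279) / 106 = 76167 / 106 ≈ 718.6 → 719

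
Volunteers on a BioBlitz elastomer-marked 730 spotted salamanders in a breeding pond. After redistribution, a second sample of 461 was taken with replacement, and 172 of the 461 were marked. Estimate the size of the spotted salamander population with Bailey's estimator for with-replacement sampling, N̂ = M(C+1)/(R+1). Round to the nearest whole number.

N̂ = 730·(461+1)/(172+1) = 730·462/173 = 337260/173 ≈ 1949.48 → 1949

N ≈ 1949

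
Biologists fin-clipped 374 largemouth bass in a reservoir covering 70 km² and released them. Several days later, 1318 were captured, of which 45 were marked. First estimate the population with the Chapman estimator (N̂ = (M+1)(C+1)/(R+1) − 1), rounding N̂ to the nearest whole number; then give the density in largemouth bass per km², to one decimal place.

N̂ = 375·1319/46 − 1 = 494625/46 − 1 ≈ 10751.7 → 10752
Density = N̂ / area = 10752 / 70 ≈ 153.60 → 153.6 per km²

density ≈ 153.6 largemouth bass per km²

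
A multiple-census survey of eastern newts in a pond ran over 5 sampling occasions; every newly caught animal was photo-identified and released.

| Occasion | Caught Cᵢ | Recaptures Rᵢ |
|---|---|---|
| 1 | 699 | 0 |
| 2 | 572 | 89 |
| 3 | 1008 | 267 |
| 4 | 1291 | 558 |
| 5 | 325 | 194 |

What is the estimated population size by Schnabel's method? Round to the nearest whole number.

Marked at large before each occasion: Mᵢ = Σⱼ<ᵢ (Cⱼ − Rⱼ) → M1=0, M2=699, M3=1182, M4=1923, M5=2656
Σ MᵢCᵢ = 0·699 + 699·572 + 1182·1008 + 1923·1291 + 2656·325 = 0 + 399828 + 1191456 + 2482593 + 863200 = 4937077
Σ Rᵢ = 0 + 89 + 267 + 558 + 194 = 1108
N̂ = 4937077 / 1108 ≈ 4455.8 → 4456

N ≈ 4456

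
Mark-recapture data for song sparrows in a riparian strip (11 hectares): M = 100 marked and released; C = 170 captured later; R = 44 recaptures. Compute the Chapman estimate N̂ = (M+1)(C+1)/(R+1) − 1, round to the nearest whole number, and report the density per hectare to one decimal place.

N̂ = 101·171/45 − 1 = 17271/45 − 1 ≈ 382.8 → 383
Density = N̂ / area = 383 / 11 ≈ 34.82 → 34.8 per hectare

density ≈ 34.8 song sparrows per hectare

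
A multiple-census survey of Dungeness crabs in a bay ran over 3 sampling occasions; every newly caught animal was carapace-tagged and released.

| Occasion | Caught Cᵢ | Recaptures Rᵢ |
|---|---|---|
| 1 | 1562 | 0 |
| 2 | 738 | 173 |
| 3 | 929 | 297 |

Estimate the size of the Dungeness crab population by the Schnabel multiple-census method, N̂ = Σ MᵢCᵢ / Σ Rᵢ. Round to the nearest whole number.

N ≈ 6657

Marked at large before each occasion: Mᵢ = Σⱼ<ᵢ (Cⱼ − Rⱼ) → M1=0, M2=1562, M3=2127
Σ MᵢCᵢ = 0·1562 + 1562·738 + 2127·929 = 0 + 1152756 + 1975983 = 3128739
Σ Rᵢ = 0 + 173 + 297 = 470
N̂ = 3128739 / 470 ≈ 6656.9 → 6657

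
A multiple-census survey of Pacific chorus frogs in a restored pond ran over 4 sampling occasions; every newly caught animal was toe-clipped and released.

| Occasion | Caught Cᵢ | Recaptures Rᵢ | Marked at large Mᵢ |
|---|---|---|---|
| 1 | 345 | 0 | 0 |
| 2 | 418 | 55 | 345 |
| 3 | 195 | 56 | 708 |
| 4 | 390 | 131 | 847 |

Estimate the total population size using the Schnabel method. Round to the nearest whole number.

N ≈ 2531

Σ MᵢCᵢ = 0·345 + 345·418 + 708·195 + 847·390 = 0 + 144210 + 138060 + 330330 = 612600
Σ Rᵢ = 0 + 55 + 56 + 131 = 242
N̂ = 612600 / 242 ≈ 2531.4 → 2531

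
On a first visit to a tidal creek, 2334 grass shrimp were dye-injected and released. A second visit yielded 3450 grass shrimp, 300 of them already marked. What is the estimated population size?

N = 26,841

If marked individuals mix randomly, R/C ≈ M/N, giving N ≈ M·C/R.
N = (2334 × 3450) / 300 = 8052300 / 300 = 26841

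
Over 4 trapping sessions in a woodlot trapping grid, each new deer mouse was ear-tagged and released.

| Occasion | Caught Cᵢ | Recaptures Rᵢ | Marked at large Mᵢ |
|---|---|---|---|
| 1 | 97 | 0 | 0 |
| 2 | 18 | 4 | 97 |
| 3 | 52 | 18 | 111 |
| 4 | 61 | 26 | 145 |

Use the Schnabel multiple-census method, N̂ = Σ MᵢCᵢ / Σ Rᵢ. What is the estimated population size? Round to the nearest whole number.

N ≈ 341

Σ MᵢCᵢ = 0·97 + 97·18 + 111·52 + 145·61 = 0 + 1746 + 5772 + 8845 = 16363
Σ Rᵢ = 0 + 4 + 18 + 26 = 48
N̂ = 16363 / 48 ≈ 340.9 → 341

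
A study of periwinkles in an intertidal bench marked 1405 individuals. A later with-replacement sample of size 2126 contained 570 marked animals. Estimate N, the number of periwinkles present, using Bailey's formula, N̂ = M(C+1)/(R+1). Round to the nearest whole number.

N̂ = 1405·(2126+1)/(570+1) = 1405·2127/571 = 2988435/571 ≈ 5233.7 → 5234

N ≈ 5234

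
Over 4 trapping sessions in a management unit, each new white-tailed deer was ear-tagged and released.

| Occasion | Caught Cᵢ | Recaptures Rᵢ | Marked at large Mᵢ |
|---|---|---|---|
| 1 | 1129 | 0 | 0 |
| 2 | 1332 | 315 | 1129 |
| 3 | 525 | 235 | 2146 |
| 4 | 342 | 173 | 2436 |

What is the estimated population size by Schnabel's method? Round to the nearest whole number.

Σ MᵢCᵢ = 0·1129 + 1129·1332 + 2146·525 + 2436·342 = 0 + 1503828 + 1126650 + 833112 = 3463590
Σ Rᵢ = 0 + 315 + 235 + 173 = 723
N̂ = 3463590 / 723 ≈ 4790.6 → 4791

N ≈ 4791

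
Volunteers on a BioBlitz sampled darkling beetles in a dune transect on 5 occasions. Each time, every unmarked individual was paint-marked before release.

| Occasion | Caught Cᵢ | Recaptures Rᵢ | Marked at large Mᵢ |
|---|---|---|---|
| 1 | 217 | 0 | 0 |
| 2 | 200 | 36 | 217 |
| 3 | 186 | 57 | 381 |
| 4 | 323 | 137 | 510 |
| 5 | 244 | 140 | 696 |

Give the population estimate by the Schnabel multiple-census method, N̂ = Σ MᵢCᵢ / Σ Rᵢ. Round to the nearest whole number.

N ≈ 1213

Σ MᵢCᵢ = 0·217 + 217·200 + 381·186 + 510·323 + 696·244 = 0 + 43400 + 70866 + 164730 + 169824 = 448820
Σ Rᵢ = 0 + 36 + 57 + 137 + 140 = 370
N̂ = 448820 / 370 ≈ 1213.0 → 1213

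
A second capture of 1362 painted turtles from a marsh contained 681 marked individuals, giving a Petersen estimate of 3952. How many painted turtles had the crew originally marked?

From N = M·C/R: M = N·R / C = 3952·681 / 1362 = 2691312 / 1362 = 1976.

M = 1976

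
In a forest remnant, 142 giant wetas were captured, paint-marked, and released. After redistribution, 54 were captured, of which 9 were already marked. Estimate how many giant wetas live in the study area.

If marked individuals mix randomly, R/C ≈ M/N, giving N ≈ M·C/R.
N = (142 × 54) / 9 = 7668 / 9 = 852

N = 852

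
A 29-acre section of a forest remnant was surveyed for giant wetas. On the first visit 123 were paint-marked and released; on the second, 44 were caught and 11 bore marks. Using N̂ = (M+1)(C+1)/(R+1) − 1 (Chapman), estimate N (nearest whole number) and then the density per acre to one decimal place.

density ≈ 16.0 giant wetas per acre

N̂ = 124·45/12 − 1 = 5580/12 − 1 = 464
Density = N̂ / area = 464 / 29 = 16.0 per acre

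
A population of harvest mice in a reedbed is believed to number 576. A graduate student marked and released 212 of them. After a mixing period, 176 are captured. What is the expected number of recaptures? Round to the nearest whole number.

expected recaptures ≈ 65

The marked fraction of the population is 212/576, so in a sample of 176 expect C·(M/N) marked.
E[R] = 212 × 176 / 576 = 37312 / 576 ≈ 64.8 → 65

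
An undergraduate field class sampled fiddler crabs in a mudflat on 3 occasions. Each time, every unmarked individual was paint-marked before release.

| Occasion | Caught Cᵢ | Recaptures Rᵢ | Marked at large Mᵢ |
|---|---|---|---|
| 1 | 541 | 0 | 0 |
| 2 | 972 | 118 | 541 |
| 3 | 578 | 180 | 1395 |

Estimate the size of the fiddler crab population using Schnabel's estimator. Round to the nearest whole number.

Σ MᵢCᵢ = 0·541 + 541·972 + 1395·578 = 0 + 525852 + 806310 = 1332162
Σ Rᵢ = 0 + 118 + 180 = 298
N̂ = 1332162 / 298 ≈ 4470.3 → 4470

N ≈ 4470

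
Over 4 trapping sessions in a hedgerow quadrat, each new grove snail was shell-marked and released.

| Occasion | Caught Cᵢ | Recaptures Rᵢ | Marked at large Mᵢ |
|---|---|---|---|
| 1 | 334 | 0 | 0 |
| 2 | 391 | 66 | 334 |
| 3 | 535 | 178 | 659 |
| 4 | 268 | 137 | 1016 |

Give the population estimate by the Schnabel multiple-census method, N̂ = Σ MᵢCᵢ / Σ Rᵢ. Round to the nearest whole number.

Σ MᵢCᵢ = 0·334 + 334·391 + 659·535 + 1016·268 = 0 + 130594 + 352565 + 272288 = 755447
Σ Rᵢ = 0 + 66 + 178 + 137 = 381
N̂ = 755447 / 381 ≈ 1982.8 → 1983

N ≈ 1983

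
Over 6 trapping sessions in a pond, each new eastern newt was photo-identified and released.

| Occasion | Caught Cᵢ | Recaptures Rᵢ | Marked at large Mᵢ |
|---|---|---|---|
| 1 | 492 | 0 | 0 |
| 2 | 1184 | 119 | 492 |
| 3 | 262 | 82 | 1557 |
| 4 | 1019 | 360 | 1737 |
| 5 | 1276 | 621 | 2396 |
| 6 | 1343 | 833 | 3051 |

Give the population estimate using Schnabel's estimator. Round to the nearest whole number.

Σ MᵢCᵢ = 0·492 + 492·1184 + 1557·262 + 1737·1019 + 2396·1276 + 3051·1343 = 0 + 582528 + 407934 + 1770003 + 3057296 + 4097493 = 9915254
Σ Rᵢ = 0 + 119 + 82 + 360 + 621 + 833 = 2015
N̂ = 9915254 / 2015 ≈ 4920.7 → 4921

N ≈ 4921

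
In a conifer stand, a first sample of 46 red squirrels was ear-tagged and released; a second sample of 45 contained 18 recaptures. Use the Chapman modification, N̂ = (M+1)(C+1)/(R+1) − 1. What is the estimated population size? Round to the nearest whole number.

N̂ = (46+1)(45+1)/(18+1) − 1 = 47·46/19 − 1
= 2162/19 − 1 ≈ 113.8 − 1 ≈ 112.8 → 113

N ≈ 113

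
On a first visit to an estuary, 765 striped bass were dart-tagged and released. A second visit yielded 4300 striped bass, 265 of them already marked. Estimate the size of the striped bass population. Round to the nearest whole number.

N ≈ 12,413

The marked fraction in the recapture sample should equal the marked fraction in the population: 265/4300 = 765/N.
N = (765 × 4300) / 265 = 3289500 / 265 ≈ 12413.2 → 12413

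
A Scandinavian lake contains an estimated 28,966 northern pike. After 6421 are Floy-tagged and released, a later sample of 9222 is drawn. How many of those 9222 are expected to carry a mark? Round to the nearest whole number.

Expected recaptures E[R] = M·C / N.
E[R] = 6421 × 9222 / 28966 = 59214462 / 28966 ≈ 2044.3 → 2044

expected recaptures ≈ 2044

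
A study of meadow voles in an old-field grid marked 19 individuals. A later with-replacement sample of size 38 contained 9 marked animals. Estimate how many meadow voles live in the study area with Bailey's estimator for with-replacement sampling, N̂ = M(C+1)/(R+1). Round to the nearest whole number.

N ≈ 74

N̂ = 19·(38+1)/(9+1) = 19·39/10 = 741/10 ≈ 74.1 → 74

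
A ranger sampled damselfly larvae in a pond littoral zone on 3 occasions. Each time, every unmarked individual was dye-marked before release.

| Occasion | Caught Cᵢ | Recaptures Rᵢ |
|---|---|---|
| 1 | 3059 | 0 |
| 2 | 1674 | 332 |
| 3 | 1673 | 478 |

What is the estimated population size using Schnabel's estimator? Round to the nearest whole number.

Marked at large before each occasion: Mᵢ = Σⱼ<ᵢ (Cⱼ − Rⱼ) → M1=0, M2=3059, M3=4401
Σ MᵢCᵢ = 0·3059 + 3059·1674 + 4401·1673 = 0 + 5120766 + 7362873 = 12483639
Σ Rᵢ = 0 + 332 + 478 = 810
N̂ = 12483639 / 810 ≈ 15411.9 → 15412

N ≈ 15,412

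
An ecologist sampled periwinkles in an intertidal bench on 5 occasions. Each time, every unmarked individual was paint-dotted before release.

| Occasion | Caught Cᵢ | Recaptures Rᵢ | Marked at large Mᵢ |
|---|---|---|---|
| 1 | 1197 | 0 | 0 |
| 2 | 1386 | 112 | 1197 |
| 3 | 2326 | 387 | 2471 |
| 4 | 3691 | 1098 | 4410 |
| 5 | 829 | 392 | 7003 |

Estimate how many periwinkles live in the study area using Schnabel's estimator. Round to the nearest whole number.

Σ MᵢCᵢ = 0·1197 + 1197·1386 + 2471·2326 + 4410·3691 + 7003·829 = 0 + 1659042 + 5747546 + 16277310 + 5805487 = 29489385
Σ Rᵢ = 0 + 112 + 387 + 1098 + 392 = 1989
N̂ = 29489385 / 1989 ≈ 14826.2 → 14826

N ≈ 14,826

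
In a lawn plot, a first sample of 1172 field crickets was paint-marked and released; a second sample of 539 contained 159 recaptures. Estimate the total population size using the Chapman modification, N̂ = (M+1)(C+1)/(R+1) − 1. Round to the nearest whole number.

N̂ = (1172+1)(539+1)/(159+1) − 1 = 1173·540/160 − 1
= 633420/160 − 1 ≈ 3958.9 − 1 ≈ 3957.9 → 3958

N ≈ 3958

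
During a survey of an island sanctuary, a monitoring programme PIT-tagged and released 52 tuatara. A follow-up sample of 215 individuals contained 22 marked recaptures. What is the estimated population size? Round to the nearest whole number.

N ≈ 508

N = (52 × 215) / 22 = 11180 / 22 ≈ 508.2 → 508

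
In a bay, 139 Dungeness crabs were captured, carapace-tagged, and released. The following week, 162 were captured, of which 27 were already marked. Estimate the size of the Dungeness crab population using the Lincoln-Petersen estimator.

N = 834

If marked individuals mix randomly, R/C ≈ M/N, giving N ≈ M·C/R.
N = (139 × 162) / 27 = 22518 / 27 = 834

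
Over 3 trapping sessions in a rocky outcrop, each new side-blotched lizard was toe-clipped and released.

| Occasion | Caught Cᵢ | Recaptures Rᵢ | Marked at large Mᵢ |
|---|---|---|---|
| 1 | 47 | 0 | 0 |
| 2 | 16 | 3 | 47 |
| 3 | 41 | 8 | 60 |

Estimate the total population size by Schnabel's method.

N = 292

Σ MᵢCᵢ = 0·47 + 47·16 + 60·41 = 0 + 752 + 2460 = 3212
Σ Rᵢ = 0 + 3 + 8 = 11
N̂ = 3212 / 11 = 292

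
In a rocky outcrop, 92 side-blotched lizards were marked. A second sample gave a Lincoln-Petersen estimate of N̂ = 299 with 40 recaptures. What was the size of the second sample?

C = 130

From N = M·C/R: C = N·R / M = 299·40 / 92 = 11960 / 92 = 130.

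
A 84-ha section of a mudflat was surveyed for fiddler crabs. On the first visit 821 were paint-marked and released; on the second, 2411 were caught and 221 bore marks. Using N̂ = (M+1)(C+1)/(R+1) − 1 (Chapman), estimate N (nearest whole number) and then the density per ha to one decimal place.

density ≈ 106.3 fiddler crabs per ha

N̂ = 822·2412/222 − 1 = 1982664/222 − 1 ≈ 8929.9 → 8930
Density = N̂ / area = 8930 / 84 ≈ 106.31 → 106.3 per ha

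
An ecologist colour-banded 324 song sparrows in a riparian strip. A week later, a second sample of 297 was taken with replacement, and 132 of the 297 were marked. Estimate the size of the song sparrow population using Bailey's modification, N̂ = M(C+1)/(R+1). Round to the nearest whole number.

N̂ = 324·(297+1)/(132+1) = 324·298/133 = 96552/133 ≈ 726.0 → 726

N ≈ 726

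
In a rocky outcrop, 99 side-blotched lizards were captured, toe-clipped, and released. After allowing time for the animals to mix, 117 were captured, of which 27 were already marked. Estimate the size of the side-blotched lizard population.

Lincoln-Petersen assumes M/N = R/C, so N = M·C / R.
N = (99 × 117) / 27 = 11583 / 27 = 429

N = 429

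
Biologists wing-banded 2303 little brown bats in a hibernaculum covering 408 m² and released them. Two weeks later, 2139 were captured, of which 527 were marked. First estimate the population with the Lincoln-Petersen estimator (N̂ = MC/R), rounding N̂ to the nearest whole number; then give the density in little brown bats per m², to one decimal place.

N̂ = 2303·2139/527 = 4926117/527 ≈ 9347.47 → 9347
Density = N̂ / area = 9347 / 408 ≈ 22.91 → 22.9 per m²

density ≈ 22.9 little brown bats per m²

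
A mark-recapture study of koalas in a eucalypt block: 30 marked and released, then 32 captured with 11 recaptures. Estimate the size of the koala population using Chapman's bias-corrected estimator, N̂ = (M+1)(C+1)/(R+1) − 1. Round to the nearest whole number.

N ≈ 84

N̂ = (30+1)(32+1)/(11+1) − 1 = 31·33/12 − 1
= 1023/12 − 1 ≈ 85.2 − 1 ≈ 84.2 → 84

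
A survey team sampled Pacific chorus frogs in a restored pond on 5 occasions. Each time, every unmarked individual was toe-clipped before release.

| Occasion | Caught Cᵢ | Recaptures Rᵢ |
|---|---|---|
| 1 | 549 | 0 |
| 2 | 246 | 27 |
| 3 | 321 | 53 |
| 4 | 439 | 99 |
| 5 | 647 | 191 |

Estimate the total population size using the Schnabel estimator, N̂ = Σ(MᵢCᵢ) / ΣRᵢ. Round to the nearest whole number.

N ≈ 4667

Marked at large before each occasion: Mᵢ = Σⱼ<ᵢ (Cⱼ − Rⱼ) → M1=0, M2=549, M3=768, M4=1036, M5=1376
Σ MᵢCᵢ = 0·549 + 549·246 + 768·321 + 1036·439 + 1376·647 = 0 + 135054 + 246528 + 454804 + 890272 = 1726658
Σ Rᵢ = 0 + 27 + 53 + 99 + 191 = 370
N̂ = 1726658 / 370 ≈ 4666.6 → 4667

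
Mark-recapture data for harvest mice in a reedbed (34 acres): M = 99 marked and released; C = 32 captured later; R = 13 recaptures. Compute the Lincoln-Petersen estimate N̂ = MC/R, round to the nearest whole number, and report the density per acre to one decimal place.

density ≈ 7.2 harvest mice per acre

N̂ = 99·32/13 = 3168/13 ≈ 243.7 → 244
Density = N̂ / area = 244 / 34 ≈ 7.18 → 7.2 per acre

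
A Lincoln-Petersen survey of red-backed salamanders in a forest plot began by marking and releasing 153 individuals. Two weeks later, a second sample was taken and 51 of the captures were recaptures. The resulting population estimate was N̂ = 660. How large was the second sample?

C = 220

From N = M·C/R: C = N·R / M = 660·51 / 153 = 33660 / 153 = 220.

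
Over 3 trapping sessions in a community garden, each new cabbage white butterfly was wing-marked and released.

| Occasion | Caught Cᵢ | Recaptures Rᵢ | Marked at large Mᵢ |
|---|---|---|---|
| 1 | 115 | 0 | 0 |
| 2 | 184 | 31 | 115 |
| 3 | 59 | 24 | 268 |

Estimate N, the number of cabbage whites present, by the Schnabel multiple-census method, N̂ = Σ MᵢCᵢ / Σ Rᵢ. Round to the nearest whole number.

Σ MᵢCᵢ = 0·115 + 115·184 + 268·59 = 0 + 21160 + 15812 = 36972
Σ Rᵢ = 0 + 31 + 24 = 55
N̂ = 36972 / 55 ≈ 672.2 → 672

N ≈ 672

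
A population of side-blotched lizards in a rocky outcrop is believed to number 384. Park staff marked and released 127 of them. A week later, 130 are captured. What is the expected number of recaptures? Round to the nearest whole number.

expected recaptures ≈ 43

Expected recaptures E[R] = M·C / N.
E[R] = 127 × 130 / 384 = 16510 / 384 ≈ 43.0 → 43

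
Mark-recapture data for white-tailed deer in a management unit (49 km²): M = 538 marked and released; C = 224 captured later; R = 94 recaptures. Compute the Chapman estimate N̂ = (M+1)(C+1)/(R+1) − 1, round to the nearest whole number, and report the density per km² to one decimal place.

N̂ = 539·225/95 − 1 = 121275/95 − 1 ≈ 1275.6 → 1276
Density = N̂ / area = 1276 / 49 ≈ 26.04 → 26.0 per km²

density ≈ 26.0 white-tailed deer per km²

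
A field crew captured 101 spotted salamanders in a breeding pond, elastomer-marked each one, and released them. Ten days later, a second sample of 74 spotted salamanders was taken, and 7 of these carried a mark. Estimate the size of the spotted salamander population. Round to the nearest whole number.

N ≈ 1068

The marked fraction in the recapture sample should equal the marked fraction in the population: 7/74 = 101/N.
N = (101 × 74) / 7 = 7474 / 7 ≈ 1067.7 → 1068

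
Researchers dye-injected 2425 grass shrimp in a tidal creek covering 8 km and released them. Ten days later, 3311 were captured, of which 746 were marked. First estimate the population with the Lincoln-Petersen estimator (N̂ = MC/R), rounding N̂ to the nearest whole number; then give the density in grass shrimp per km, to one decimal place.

N̂ = 2425·3311/746 = 8029175/746 ≈ 10763.0 → 10763
Density = N̂ / area = 10763 / 8 ≈ 1345.38 → 1345.4 per km

density ≈ 1345.4 grass shrimp per km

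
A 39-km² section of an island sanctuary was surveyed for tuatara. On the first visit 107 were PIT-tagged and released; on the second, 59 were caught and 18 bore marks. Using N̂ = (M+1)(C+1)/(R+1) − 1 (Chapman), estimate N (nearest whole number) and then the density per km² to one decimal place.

density ≈ 8.7 tuatara per km²

N̂ = 108·60/19 − 1 = 6480/19 − 1 ≈ 340.1 → 340
Density = N̂ / area = 340 / 39 ≈ 8.72 → 8.7 per km²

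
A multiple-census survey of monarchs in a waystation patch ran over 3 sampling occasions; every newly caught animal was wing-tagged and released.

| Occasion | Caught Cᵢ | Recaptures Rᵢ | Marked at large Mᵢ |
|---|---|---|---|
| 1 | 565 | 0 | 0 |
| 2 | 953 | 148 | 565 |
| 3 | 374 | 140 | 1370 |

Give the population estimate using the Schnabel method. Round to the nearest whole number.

N ≈ 3649

Σ MᵢCᵢ = 0·565 + 565·953 + 1370·374 = 0 + 538445 + 512380 = 1050825
Σ Rᵢ = 0 + 148 + 140 = 288
N̂ = 1050825 / 288 ≈ 3648.7 → 3649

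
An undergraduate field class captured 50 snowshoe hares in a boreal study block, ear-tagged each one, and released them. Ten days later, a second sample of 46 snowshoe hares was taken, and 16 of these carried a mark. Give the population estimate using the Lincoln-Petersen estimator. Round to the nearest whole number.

N = (50 × 46) / 16 = 2300 / 16 ≈ 143.8 → 144

N ≈ 144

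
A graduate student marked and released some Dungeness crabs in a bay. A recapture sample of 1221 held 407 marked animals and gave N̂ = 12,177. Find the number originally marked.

From N = M·C/R: M = N·R / C = 12177·407 / 1221 = 4956039 / 1221 = 4059.

M = 4059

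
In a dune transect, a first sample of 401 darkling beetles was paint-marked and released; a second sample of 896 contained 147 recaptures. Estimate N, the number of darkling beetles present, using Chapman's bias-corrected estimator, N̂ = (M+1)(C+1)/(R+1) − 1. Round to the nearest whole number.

N̂ = (401+1)(896+1)/(147+1) − 1 = 402·897/148 − 1
= 360594/148 − 1 ≈ 2436.4 − 1 ≈ 2435.4 → 2435

N ≈ 2435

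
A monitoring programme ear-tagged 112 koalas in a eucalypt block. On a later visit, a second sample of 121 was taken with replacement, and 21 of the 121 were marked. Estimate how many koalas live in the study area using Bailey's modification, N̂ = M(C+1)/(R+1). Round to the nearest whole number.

N ≈ 621

N̂ = 112·(121+1)/(21+1) = 112·122/22 = 13664/22 ≈ 621.1 → 621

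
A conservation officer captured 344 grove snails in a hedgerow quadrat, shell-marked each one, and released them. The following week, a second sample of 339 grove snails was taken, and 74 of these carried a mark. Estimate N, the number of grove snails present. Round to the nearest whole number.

N ≈ 1576

The marked fraction in the recapture sample should equal the marked fraction in the population: 74/339 = 344/N.
N = (344 × 339) / 74 = 116616 / 74 ≈ 1575.9 → 1576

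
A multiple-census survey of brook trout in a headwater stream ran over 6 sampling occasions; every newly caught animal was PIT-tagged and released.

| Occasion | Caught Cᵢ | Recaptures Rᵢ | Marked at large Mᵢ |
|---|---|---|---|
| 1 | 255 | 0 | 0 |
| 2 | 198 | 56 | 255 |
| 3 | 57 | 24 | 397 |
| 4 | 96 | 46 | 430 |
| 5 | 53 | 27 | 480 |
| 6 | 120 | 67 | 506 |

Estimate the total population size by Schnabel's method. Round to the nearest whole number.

N ≈ 912

Σ MᵢCᵢ = 0·255 + 255·198 + 397·57 + 430·96 + 480·53 + 506·120 = 0 + 50490 + 22629 + 41280 + 25440 + 60720 = 200559
Σ Rᵢ = 0 + 56 + 24 + 46 + 27 + 67 = 220
N̂ = 200559 / 220 ≈ 911.6 → 912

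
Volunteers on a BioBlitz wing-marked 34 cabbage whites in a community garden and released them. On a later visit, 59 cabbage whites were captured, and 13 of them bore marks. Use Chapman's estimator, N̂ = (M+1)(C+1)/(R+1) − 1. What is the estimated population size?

N = 149

N̂ = (34+1)(59+1)/(13+1) − 1 = 35·60/14 − 1
= 2100/14 − 1 = 150 − 1 = 149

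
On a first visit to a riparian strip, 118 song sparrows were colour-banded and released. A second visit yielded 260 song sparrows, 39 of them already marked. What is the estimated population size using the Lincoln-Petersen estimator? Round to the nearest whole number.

N ≈ 787

Lincoln-Petersen assumes M/N = R/C, so N = M·C / R.
N = (118 × 260) / 39 = 30680 / 39 ≈ 786.7 → 787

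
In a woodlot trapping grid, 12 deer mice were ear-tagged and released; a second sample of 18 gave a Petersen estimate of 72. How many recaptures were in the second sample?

R = 3

From N = M·C/R: R = M·C / N = 12·18 / 72 = 216 / 72 = 3.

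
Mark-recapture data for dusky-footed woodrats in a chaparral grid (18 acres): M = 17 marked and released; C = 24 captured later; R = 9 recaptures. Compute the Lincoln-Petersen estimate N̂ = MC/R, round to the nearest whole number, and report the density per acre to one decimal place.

density ≈ 2.5 dusky-footed woodrats per acre

N̂ = 17·24/9 = 408/9 ≈ 45.3 → 45
Density = N̂ / area = 45 / 18 ≈ 2.50 → 2.5 per acre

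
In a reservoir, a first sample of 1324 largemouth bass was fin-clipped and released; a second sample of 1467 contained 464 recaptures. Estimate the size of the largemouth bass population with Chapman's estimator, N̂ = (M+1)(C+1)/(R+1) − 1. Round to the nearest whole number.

N̂ = (1324+1)(1467+1)/(464+1) − 1 = 1325·1468/465 − 1
= 1945100/465 − 1 ≈ 4183.0 − 1 ≈ 4182.0 → 4182

N ≈ 4182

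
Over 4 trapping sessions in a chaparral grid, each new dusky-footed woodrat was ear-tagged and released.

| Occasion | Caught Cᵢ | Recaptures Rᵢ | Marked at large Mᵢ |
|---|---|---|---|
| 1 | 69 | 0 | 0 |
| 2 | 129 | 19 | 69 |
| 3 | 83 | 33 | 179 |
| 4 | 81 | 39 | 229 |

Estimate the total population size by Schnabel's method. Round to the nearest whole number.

Σ MᵢCᵢ = 0·69 + 69·129 + 179·83 + 229·81 = 0 + 8901 + 14857 + 18549 = 42307
Σ Rᵢ = 0 + 19 + 33 + 39 = 91
N̂ = 42307 / 91 ≈ 464.9 → 465

N ≈ 465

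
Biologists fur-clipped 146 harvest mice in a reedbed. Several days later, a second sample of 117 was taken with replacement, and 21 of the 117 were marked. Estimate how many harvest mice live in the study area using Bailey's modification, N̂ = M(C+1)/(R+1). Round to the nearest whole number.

N̂ = 146·(117+1)/(21+1) = 146·118/22 = 17228/22 ≈ 783.1 → 783

N ≈ 783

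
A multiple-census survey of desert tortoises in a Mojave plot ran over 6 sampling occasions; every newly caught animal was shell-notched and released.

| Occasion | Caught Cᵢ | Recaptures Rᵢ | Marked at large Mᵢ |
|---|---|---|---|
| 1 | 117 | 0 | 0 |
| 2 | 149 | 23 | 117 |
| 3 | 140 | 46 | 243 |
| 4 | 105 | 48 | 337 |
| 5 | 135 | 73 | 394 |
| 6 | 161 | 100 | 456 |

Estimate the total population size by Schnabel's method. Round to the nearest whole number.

N ≈ 736

Σ MᵢCᵢ = 0·117 + 117·149 + 243·140 + 337·105 + 394·135 + 456·161 = 0 + 17433 + 34020 + 35385 + 53190 + 73416 = 213444
Σ Rᵢ = 0 + 23 + 46 + 48 + 73 + 100 = 290
N̂ = 213444 / 290 ≈ 736.0 → 736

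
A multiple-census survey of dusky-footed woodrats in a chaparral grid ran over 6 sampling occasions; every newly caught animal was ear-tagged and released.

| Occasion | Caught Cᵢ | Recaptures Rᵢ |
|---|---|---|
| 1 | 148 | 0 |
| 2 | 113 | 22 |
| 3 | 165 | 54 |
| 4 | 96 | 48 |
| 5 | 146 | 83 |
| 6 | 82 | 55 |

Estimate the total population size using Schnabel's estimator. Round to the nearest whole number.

Marked at large before each occasion: Mᵢ = Σⱼ<ᵢ (Cⱼ − Rⱼ) → M1=0, M2=148, M3=239, M4=350, M5=398, M6=461
Σ MᵢCᵢ = 0·148 + 148·113 + 239·165 + 350·96 + 398·146 + 461·82 = 0 + 16724 + 39435 + 33600 + 58108 + 37802 = 185669
Σ Rᵢ = 0 + 22 + 54 + 48 + 83 + 55 = 262
N̂ = 185669 / 262 ≈ 708.7 → 709

N ≈ 709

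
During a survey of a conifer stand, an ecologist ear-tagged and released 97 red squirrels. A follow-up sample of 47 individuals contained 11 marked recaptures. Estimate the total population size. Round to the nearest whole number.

N ≈ 414

The marked fraction in the recapture sample should equal the marked fraction in the population: 11/47 = 97/N.
N = (97 × 47) / 11 = 4559 / 11 ≈ 414.45 → 414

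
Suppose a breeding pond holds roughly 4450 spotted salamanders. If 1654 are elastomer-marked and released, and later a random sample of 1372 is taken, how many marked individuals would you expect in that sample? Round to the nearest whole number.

Expected recaptures E[R] = M·C / N.
E[R] = 1654 × 1372 / 4450 = 2269288 / 4450 ≈ 510.0 → 510

expected recaptures ≈ 510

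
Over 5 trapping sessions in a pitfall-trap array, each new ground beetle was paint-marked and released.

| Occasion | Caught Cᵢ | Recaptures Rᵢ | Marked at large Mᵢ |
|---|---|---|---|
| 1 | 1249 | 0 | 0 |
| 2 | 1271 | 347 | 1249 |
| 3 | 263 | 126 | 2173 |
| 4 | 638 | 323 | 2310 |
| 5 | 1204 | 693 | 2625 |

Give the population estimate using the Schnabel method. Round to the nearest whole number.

Σ MᵢCᵢ = 0·1249 + 1249·1271 + 2173·263 + 2310·638 + 2625·1204 = 0 + 1587479 + 571499 + 1473780 + 3160500 = 6793258
Σ Rᵢ = 0 + 347 + 126 + 323 + 693 = 1489
N̂ = 6793258 / 1489 ≈ 4562.3 → 4562

N ≈ 4562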